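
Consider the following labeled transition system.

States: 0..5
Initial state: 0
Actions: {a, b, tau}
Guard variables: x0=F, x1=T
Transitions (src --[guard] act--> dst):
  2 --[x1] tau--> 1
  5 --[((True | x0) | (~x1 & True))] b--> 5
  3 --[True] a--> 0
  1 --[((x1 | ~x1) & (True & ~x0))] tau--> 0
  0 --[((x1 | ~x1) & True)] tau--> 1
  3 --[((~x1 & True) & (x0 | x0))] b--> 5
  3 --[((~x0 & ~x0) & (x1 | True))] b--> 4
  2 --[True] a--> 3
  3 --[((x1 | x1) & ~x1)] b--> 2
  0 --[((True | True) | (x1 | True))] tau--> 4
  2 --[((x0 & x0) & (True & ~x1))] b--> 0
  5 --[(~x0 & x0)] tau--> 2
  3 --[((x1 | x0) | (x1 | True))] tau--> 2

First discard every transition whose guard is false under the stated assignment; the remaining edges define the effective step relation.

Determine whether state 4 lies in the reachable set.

Answer: REACHABLE

Working:
Guard filter leaves 9 enabled edge(s).
Layer 0: {0}
Layer 1: {1,4}  total {0,1,4}
Reachable = {0,1,4}
Path to 4: tau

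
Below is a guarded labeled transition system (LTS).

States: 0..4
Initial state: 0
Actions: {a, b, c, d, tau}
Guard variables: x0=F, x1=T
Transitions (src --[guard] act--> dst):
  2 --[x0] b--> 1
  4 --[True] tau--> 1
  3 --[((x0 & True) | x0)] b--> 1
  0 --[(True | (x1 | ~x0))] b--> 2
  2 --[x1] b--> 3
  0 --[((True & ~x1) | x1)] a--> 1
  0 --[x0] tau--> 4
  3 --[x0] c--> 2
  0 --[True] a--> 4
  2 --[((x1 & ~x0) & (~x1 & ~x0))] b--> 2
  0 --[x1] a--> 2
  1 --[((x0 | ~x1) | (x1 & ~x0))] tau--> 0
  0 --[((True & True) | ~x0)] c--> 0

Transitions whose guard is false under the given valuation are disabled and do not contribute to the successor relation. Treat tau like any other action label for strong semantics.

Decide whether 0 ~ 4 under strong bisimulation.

Answer: NOT BISIMILAR

Working:
Bisimulation quotient by refinement:
  π0 = {{0,1,2,3,4}}
  π1 = {{0},{1,4},{2},{3}}
  π2 = {{0},{1},{2},{3},{4}}
stable after 3 split(s): 5 block(s)
class of 0: {0}; class of 4: {4}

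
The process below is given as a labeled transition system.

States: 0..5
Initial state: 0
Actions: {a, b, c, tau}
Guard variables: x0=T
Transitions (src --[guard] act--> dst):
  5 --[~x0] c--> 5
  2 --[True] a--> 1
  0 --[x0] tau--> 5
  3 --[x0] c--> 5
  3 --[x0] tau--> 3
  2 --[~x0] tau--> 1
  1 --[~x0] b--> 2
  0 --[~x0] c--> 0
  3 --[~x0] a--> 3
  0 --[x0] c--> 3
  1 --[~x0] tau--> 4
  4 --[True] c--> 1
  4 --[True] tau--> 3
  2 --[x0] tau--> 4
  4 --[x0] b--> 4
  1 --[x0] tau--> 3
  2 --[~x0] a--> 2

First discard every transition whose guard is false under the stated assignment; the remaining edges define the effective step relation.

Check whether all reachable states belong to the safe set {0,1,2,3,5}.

Answer: INVARIANT HOLDS

Analysis:
Inv-set: {0,1,2,3,5}
R = {0,3,5}
  0: safe
  3: safe
  5: safe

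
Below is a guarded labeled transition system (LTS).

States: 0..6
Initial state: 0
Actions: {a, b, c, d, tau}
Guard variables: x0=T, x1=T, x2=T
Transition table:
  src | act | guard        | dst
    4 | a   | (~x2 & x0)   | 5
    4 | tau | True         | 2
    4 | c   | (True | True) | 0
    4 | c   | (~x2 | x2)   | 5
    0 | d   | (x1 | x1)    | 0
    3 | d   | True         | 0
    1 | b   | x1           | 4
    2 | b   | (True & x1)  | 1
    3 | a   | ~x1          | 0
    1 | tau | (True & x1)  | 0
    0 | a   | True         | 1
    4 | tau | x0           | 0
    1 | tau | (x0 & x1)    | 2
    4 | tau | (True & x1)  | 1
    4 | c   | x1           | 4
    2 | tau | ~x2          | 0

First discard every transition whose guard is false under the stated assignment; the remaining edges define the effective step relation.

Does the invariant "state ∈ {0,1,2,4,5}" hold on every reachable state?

Answer: INVARIANT HOLDS

Trace:
Allowed set {0,1,2,4,5}
Reachable = {0,1,2,4,5}
  0: safe
  1: safe
  2: safe
  4: safe
  5: safe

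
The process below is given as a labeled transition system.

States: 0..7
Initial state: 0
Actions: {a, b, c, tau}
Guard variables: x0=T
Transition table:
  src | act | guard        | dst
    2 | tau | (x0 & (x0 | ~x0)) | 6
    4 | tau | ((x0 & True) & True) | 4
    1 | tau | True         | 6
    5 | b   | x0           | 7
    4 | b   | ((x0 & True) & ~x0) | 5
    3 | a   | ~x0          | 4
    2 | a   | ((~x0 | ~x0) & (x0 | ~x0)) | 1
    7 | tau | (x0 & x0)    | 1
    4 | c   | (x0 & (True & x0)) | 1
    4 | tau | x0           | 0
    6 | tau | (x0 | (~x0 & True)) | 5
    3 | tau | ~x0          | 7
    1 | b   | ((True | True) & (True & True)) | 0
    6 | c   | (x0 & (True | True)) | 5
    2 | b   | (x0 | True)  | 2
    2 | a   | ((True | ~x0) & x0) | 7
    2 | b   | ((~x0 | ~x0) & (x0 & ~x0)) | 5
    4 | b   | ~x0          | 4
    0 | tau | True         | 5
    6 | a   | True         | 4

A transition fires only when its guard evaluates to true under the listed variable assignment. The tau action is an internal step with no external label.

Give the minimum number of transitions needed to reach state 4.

Answer: 5

Trace:
Layered search for 4:
  L0 = {0}
  L1 = {5}
  L2 = {7}
  L3 = {1}
  L4 = {6}
  L5 = {4}
depth(4)=5, e.g. tau·b·tau·tau·a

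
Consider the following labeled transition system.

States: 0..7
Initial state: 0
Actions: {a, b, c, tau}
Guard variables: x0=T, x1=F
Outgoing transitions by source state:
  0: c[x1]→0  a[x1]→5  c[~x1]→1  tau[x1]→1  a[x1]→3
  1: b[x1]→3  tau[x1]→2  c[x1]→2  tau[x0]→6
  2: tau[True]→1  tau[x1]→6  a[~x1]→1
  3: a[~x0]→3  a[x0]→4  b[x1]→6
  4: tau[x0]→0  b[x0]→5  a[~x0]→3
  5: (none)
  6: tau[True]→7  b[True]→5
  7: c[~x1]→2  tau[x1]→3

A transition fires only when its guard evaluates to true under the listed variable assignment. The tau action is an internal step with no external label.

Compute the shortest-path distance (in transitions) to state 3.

Answer: UNREACHABLE

Trace:
Layered search for 3:
  Layer 0: {0}
  Layer 1: {1}
  Layer 2: {6}
  Layer 3: {5,7}
  Layer 4: {2}
3 never appears.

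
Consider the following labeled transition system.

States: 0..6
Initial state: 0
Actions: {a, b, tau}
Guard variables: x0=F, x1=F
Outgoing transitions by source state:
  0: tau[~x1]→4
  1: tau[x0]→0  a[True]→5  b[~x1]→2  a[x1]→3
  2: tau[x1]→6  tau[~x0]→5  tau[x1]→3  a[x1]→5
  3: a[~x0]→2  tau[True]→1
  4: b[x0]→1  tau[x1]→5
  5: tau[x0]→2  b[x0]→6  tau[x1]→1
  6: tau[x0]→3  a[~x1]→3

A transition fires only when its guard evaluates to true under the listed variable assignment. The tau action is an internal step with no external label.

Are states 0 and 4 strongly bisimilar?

Bisimulation quotient by refinement:
  π0 = {{0,1,2,3,4,5,6}}
  π1 = {{0,2},{1},{3},{4,5},{6}}
5 equivalence class(es) (converged in 2)
0∈{0,2}, 4∈{4,5}

Answer: NOT BISIMILAR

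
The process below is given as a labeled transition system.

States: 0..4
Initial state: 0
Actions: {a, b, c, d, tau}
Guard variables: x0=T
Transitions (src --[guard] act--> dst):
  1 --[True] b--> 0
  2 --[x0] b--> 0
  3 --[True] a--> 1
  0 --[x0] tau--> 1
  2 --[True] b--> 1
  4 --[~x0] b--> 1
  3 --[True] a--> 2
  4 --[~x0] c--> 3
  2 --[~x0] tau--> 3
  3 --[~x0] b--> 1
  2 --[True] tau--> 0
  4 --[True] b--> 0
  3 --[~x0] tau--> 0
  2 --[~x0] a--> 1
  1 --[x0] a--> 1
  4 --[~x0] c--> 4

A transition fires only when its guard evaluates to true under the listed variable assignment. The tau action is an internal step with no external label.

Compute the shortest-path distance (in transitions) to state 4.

Answer: UNREACHABLE

Trace:
Breadth-first toward 4:
  L0 = {0}
  L1 = {1}
4 never appears.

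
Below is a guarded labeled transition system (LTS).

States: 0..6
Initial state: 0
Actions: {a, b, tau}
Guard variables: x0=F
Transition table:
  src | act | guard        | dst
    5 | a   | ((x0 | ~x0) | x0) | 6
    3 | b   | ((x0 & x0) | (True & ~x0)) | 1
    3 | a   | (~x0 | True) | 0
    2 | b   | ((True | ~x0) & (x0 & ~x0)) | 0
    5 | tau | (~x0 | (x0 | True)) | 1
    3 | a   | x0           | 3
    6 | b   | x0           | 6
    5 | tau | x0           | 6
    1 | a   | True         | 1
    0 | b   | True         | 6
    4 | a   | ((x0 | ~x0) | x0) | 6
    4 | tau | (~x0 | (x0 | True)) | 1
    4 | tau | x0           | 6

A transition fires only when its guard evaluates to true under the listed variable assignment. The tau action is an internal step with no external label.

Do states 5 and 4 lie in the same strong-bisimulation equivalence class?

Answer: BISIMILAR

Working:
Compute ~ classes (split until stable):
  round 0: {{0,1,2,3,4,5,6}}
  round 1: {{0},{1},{2,6},{3},{4,5}}
5 equivalence class(es) (converged in 2)
5∈{4,5}, 4∈{4,5}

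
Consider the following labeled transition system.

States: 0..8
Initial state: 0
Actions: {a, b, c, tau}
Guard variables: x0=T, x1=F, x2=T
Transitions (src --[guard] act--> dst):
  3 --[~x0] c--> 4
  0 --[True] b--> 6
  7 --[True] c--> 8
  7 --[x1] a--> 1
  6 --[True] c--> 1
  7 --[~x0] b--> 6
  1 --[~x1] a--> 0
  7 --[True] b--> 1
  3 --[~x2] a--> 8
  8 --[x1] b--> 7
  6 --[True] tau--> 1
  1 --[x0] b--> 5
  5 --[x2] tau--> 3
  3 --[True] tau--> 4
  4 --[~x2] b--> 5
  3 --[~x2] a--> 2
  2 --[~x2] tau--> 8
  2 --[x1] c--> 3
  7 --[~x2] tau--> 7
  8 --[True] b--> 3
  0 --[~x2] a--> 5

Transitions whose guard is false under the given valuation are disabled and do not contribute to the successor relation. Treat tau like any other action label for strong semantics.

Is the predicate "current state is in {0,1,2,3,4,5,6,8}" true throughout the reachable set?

Answer: INVARIANT HOLDS

Working:
Inv-set: {0,1,2,3,4,5,6,8}
Reach set: {0,1,3,4,5,6}
  0: ✓
  1: ✓
  3: ✓
  4: ✓
  5: ✓
  6: ✓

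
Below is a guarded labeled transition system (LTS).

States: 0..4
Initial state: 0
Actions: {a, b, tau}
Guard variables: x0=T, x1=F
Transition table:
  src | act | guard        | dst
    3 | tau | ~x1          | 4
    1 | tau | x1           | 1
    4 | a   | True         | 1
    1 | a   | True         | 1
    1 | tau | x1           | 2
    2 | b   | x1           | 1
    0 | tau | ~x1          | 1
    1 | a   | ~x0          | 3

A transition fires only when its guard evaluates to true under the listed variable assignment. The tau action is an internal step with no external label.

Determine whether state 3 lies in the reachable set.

4 transition(s) survive guard evaluation.
L0 = {0}
L1 = {1}  total {0,1}
R = {0,1}

Answer: UNREACHABLE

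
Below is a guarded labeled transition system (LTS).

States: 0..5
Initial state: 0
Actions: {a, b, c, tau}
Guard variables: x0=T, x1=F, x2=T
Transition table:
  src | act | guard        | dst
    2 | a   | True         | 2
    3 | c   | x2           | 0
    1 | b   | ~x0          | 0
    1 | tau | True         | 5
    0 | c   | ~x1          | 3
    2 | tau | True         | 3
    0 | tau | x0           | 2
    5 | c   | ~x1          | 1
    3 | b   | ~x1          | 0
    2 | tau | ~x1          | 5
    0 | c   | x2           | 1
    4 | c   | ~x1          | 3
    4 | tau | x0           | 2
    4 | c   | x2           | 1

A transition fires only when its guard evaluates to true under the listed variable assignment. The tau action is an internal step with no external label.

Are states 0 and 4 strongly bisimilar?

Compute ~ classes (split until stable):
  π0 = {{0,1,2,3,4,5}}
  π1 = {{0,4},{1},{2},{3},{5}}
5 equivalence class(es) (converged in 2)
class of 0: {0,4}; class of 4: {0,4}

Answer: BISIMILAR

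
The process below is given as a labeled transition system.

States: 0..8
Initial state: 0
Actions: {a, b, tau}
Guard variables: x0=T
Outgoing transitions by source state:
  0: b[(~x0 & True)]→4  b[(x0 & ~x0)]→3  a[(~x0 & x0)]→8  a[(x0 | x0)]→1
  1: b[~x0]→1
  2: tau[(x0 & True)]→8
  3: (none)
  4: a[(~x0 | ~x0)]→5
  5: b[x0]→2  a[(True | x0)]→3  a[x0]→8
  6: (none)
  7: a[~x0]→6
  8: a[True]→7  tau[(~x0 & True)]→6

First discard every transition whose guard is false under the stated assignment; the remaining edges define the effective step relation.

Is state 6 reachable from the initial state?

Answer: UNREACHABLE

Analysis:
Guard filter leaves 6 enabled edge(s).
L0 = {0}
L1 = {1}  cumulative {0,1}
R = {0,1}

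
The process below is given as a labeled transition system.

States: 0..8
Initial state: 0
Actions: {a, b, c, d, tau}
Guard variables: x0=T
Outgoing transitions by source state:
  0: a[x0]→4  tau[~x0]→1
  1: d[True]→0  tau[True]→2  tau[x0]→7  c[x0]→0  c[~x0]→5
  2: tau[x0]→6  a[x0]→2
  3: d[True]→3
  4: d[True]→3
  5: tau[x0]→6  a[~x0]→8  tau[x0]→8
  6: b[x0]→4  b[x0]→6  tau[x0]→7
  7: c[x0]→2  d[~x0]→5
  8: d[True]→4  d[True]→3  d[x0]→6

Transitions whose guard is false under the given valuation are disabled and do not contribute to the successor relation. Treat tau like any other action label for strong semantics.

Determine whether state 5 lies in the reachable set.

Answer: UNREACHABLE

Working:
Guard filter leaves 18 enabled edge(s).
depth 0: {0}
depth 1: {4}  cumulative {0,4}
depth 2: {3}  cumulative {0,3,4}
Reachable = {0,3,4}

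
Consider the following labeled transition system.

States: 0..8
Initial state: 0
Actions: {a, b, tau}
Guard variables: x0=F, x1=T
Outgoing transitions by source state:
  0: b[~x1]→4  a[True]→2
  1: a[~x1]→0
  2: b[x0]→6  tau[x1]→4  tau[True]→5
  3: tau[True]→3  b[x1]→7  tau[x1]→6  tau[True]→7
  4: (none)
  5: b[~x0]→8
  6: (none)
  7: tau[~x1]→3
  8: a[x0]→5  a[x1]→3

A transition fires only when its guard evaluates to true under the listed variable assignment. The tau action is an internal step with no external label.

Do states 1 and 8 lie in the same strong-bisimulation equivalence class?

Compute ~ classes (split until stable):
  P[0] = {{0,1,2,3,4,5,6,7,8}}
  P[1] = {{0,8},{1,4,6,7},{2},{3},{5}}
  P[2] = {{0},{1,4,6,7},{2},{3},{5},{8}}
Fixed point at round 3; 6 class(es).
1∈{1,4,6,7}, 8∈{8}

Answer: NOT BISIMILAR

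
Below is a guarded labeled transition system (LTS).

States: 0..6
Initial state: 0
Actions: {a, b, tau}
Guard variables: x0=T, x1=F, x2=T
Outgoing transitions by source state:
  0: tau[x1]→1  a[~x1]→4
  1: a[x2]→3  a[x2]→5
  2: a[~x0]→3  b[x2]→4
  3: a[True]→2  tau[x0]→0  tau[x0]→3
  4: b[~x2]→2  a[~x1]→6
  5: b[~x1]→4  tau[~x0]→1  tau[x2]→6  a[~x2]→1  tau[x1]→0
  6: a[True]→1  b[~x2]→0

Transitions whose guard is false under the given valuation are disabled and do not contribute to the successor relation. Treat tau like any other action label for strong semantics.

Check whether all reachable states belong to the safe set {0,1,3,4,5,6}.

Answer: INVARIANT VIOLATED at state 2

Trace:
Safe = {0,1,3,4,5,6}
Reach set: {0,1,2,3,4,5,6}
  0: ok
  1: ok
  2: VIOLATES
  3: ok
  4: ok
  5: ok
  6: ok
witness against invariant: a·a·a·a·a → 2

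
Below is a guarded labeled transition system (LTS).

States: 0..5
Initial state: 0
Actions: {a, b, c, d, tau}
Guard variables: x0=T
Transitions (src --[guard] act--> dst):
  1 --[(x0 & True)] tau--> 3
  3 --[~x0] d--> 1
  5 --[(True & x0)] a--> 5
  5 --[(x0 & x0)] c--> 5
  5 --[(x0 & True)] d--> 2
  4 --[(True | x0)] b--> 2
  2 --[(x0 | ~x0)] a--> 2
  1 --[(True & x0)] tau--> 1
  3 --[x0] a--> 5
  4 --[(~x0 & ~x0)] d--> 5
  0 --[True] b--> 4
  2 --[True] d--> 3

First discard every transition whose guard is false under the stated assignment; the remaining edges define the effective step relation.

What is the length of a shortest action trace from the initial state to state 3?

Breadth-first toward 3:
  Layer 0: {0}
  Layer 1: {4}
  Layer 2: {2}
  Layer 3: {3}
depth(3)=3, e.g. b·b·d

Answer: 3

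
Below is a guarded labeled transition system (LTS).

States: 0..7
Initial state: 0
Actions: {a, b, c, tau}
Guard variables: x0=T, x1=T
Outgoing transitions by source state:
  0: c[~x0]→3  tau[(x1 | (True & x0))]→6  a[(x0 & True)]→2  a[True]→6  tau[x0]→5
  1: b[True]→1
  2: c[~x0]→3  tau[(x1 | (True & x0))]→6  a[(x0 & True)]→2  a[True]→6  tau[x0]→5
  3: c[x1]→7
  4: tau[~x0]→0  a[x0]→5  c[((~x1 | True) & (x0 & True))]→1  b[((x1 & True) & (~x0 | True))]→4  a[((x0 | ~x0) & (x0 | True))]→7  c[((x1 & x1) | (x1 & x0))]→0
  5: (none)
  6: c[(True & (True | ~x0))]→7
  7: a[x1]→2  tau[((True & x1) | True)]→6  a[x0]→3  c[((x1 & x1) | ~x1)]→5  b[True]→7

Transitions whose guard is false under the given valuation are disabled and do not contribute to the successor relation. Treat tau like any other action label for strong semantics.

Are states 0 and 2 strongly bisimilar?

Compute ~ classes (split until stable):
  π0 = {{0,1,2,3,4,5,6,7}}
  π1 = {{0,2},{1},{3,6},{4},{5},{7}}
Fixed point at round 2; 6 class(es).
0∈{0,2}, 2∈{0,2}

Answer: BISIMILAR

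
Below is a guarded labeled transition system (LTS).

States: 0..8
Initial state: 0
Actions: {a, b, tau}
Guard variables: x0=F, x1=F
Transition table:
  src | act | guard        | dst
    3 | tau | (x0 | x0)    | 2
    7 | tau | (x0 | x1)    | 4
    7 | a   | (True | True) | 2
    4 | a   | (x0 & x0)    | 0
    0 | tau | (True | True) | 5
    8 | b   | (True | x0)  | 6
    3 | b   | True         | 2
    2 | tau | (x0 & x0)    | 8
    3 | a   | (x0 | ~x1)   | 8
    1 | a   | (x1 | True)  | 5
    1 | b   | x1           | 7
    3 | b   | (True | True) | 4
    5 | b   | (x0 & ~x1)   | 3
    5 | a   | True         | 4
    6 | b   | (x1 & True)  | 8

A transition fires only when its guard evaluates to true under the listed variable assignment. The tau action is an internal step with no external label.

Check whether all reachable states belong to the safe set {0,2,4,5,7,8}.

Answer: INVARIANT HOLDS

Working:
Allowed set {0,2,4,5,7,8}
Reach set: {0,4,5}
  0: safe
  4: safe
  5: safe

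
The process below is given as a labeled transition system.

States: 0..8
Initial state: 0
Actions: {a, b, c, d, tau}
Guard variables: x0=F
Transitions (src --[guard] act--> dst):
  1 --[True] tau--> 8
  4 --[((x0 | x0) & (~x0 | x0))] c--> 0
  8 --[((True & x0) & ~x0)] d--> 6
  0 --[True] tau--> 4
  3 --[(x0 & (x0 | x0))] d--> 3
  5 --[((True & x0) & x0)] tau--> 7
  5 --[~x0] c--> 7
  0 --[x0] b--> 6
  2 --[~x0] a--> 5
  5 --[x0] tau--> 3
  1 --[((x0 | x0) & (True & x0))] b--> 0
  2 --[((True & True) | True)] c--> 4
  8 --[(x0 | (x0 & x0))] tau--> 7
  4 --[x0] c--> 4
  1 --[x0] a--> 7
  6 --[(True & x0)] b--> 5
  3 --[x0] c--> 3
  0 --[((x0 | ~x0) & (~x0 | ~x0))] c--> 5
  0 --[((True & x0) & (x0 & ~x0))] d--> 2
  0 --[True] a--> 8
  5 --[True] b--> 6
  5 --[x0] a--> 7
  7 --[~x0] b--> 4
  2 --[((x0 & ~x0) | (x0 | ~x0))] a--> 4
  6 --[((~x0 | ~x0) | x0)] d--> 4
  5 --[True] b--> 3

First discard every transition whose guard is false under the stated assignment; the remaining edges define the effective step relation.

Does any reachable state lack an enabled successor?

R = {0,3,4,5,6,7,8}
  0: a→8  c→5  tau→4  [3 out]
  3: ∅  [STUCK]
  4: ∅  [STUCK]
  5: b→3  b→6  c→7  [3 out]
  6: d→4  [1 out]
  7: b→4  [1 out]
  8: ∅  [STUCK]
Path to 3: c·b

Answer: DEADLOCK at state 3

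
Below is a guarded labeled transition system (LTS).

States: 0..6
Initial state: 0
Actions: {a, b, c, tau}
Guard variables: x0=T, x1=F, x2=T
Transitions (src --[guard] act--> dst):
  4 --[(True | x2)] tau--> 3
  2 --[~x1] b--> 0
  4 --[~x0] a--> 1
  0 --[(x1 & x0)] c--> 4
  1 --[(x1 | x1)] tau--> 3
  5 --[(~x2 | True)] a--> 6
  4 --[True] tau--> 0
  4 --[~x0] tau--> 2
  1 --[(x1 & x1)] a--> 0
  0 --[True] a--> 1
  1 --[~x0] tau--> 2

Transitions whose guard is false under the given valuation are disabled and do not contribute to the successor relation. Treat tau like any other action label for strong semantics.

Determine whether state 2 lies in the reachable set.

Answer: UNREACHABLE

Trace:
Guard filter leaves 5 enabled edge(s).
depth 0: {0}
depth 1: {1}  now seen {0,1}
Reach set: {0,1}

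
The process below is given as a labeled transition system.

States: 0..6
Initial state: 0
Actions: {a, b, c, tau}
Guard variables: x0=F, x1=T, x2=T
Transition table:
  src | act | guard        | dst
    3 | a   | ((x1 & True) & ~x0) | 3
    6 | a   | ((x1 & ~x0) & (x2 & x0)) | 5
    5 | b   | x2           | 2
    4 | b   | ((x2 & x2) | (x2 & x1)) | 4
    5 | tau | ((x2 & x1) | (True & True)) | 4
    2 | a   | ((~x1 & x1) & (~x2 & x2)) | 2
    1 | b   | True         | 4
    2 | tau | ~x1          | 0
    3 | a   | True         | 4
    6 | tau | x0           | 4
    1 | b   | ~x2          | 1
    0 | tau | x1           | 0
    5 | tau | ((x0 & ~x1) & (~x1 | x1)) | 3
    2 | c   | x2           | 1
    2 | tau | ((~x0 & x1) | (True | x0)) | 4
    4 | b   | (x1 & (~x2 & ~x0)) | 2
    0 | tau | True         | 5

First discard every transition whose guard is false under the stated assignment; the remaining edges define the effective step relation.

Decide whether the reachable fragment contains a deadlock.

Answer: DEADLOCK-FREE

Trace:
Reachable = {0,1,2,4,5}
  0: tau→0  tau→5  [2 out]
  1: b→4  [1 out]
  2: c→1  tau→4  [2 out]
  4: b→4  [1 out]
  5: b→2  tau→4  [2 out]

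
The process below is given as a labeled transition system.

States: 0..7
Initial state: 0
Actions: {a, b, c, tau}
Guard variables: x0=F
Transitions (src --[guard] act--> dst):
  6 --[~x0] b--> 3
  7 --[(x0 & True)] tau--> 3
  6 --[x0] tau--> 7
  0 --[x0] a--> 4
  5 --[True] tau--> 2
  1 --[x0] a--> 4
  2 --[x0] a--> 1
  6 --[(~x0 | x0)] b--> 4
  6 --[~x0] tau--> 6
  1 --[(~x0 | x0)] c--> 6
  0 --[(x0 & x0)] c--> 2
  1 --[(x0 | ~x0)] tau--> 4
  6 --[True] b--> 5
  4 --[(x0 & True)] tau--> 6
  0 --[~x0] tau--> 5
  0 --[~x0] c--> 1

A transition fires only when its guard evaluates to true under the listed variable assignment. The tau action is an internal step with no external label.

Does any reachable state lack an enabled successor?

Reach set: {0,1,2,3,4,5,6}
  0: c→1  tau→5  [deg 2]
  1: c→6  tau→4  [deg 2]
  2: ∅  [deadlock]
  3: ∅  [deadlock]
  4: ∅  [deadlock]
  5: tau→2  [deg 1]
  6: b→3  b→4  b→5  tau→6  [deg 4]
Path to 2: tau·tau

Answer: DEADLOCK at state 2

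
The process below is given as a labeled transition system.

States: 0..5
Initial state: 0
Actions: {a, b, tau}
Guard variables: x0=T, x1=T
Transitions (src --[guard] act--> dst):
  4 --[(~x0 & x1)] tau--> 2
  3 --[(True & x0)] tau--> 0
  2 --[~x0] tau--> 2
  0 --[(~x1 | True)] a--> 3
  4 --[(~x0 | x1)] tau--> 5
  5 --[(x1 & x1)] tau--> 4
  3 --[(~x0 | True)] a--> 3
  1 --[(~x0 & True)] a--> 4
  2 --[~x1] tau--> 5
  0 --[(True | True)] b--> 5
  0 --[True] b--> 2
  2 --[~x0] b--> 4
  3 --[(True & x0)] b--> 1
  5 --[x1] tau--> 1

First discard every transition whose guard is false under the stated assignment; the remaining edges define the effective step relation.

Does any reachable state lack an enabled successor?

Reachable = {0,1,2,3,4,5}
  0: a→3  b→2  b→5  [deg 3]
  1: ∅  [no exit]
  2: ∅  [no exit]
  3: a→3  b→1  tau→0  [deg 3]
  4: tau→5  [deg 1]
  5: tau→1  tau→4  [deg 2]
trace reaching 1: a·b

Answer: DEADLOCK at state 1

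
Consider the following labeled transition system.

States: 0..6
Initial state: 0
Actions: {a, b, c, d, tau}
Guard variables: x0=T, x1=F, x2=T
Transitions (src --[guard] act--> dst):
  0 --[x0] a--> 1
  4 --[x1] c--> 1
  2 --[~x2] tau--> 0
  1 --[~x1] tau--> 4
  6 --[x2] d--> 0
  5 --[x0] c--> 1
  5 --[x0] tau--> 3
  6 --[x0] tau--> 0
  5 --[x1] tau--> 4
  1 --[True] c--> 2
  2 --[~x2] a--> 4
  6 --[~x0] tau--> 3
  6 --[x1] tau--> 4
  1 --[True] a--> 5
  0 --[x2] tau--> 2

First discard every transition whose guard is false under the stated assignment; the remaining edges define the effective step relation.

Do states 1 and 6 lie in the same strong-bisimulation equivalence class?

Refine partition for ~:
  π0 = {{0,1,2,3,4,5,6}}
  π1 = {{0},{1},{2,3,4},{5},{6}}
5 equivalence class(es) (converged in 2)
class of 1: {1}; class of 6: {6}

Answer: NOT BISIMILAR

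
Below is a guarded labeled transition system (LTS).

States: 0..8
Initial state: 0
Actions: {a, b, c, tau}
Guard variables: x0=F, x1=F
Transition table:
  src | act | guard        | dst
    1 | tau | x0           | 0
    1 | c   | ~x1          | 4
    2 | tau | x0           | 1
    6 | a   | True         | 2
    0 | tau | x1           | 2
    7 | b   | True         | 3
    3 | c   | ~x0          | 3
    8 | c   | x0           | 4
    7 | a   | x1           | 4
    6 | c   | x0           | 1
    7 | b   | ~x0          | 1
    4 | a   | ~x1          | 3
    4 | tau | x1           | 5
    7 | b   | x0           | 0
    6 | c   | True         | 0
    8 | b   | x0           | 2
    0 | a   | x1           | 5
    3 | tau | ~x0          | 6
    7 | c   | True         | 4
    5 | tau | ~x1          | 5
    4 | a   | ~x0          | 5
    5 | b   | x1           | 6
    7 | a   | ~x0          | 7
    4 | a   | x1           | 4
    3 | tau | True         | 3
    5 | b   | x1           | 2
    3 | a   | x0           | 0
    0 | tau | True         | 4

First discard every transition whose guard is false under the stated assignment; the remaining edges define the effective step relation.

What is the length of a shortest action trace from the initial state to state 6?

Answer: 3

Trace:
Breadth-first toward 6:
  L0 = {0}
  L1 = {4}
  L2 = {3,5}
  L3 = {6}
first hit 6 at d=3 via tau·a·tau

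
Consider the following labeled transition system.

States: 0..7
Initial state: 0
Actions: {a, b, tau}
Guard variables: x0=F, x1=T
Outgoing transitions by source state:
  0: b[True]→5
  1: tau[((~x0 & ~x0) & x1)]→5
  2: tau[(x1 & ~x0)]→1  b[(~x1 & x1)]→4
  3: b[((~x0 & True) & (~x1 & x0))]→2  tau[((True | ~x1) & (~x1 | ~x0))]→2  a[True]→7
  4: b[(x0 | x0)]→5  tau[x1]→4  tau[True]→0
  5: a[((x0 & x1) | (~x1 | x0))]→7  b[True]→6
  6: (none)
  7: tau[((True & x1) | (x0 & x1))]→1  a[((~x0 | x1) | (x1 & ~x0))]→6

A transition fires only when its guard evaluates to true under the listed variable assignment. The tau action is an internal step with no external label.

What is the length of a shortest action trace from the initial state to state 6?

BFS to 6:
  depth 0: {0}
  depth 1: {5}
  depth 2: {6}
6 enters at depth 2; path b·b

Answer: 2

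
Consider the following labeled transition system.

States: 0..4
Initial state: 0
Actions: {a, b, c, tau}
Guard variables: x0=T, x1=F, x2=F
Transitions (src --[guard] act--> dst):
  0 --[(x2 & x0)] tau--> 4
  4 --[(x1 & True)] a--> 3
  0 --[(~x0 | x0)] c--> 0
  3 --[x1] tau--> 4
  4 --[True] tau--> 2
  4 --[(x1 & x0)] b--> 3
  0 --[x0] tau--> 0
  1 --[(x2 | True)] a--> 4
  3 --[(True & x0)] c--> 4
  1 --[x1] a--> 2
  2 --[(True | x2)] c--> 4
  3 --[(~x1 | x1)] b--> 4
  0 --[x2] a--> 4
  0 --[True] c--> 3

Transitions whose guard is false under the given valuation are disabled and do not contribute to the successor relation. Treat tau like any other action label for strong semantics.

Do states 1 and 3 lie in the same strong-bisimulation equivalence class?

Answer: NOT BISIMILAR

Working:
Compute ~ classes (split until stable):
  round 0: {{0,1,2,3,4}}
  round 1: {{0},{1},{2},{3},{4}}
stable after 2 split(s): 5 block(s)
1∈{1}, 3∈{3}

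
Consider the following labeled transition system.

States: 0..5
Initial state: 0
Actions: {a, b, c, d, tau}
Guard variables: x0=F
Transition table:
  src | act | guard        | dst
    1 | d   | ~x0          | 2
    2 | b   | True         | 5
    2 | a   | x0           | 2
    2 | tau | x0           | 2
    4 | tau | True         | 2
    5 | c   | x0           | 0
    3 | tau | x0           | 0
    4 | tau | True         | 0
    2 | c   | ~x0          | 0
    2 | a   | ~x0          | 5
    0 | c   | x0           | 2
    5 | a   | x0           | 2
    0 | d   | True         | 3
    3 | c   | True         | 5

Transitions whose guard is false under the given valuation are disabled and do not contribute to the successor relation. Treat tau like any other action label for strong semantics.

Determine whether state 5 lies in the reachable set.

After dropping false guards: 8 live edges.
depth 0: {0}
depth 1: {3}  cumulative {0,3}
depth 2: {5}  cumulative {0,3,5}
R = {0,3,5}
witness 5: d·c

Answer: REACHABLE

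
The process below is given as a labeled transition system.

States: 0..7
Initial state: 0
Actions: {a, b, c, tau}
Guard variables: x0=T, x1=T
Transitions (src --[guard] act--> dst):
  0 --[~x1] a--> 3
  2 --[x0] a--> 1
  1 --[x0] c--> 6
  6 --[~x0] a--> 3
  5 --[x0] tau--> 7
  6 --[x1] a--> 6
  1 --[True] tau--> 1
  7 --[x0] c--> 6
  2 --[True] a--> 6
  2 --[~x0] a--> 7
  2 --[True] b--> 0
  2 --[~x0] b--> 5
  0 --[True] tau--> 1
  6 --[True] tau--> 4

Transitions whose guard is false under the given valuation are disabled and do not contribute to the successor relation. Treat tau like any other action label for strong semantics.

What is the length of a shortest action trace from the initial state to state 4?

Answer: 3

Trace:
BFS to 4:
  depth 0: {0}
  depth 1: {1}
  depth 2: {6}
  depth 3: {4}
4 enters at depth 3; path tau·c·tau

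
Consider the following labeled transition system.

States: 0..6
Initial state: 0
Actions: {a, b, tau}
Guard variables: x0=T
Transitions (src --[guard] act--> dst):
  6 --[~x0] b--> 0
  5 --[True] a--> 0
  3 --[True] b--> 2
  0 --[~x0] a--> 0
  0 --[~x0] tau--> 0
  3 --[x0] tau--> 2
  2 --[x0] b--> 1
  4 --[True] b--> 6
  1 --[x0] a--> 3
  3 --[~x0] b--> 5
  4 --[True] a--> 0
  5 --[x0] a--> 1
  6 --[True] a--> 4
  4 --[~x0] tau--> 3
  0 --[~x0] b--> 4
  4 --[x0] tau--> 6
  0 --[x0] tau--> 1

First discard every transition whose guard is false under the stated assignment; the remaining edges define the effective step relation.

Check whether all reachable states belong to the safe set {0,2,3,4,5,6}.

Answer: INVARIANT VIOLATED at state 1

Analysis:
Inv-set: {0,2,3,4,5,6}
Reach set: {0,1,2,3}
  0: ok
  1: VIOLATES
  2: ok
  3: ok
counterexample path to 1: tau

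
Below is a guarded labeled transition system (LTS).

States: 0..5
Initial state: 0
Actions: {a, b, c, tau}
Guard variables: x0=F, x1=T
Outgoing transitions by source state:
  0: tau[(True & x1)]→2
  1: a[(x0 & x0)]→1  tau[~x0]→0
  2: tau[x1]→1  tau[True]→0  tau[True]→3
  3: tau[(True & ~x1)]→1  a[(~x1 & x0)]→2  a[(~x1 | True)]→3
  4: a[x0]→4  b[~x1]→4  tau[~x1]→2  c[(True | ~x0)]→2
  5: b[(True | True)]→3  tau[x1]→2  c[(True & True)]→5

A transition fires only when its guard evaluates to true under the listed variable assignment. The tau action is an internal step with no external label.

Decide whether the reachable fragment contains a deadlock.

Reach set: {0,1,2,3}
  0: tau→2  [1 exit(s)]
  1: tau→0  [1 exit(s)]
  2: tau→0  tau→1  tau→3  [3 exit(s)]
  3: a→3  [1 exit(s)]

Answer: DEADLOCK-FREE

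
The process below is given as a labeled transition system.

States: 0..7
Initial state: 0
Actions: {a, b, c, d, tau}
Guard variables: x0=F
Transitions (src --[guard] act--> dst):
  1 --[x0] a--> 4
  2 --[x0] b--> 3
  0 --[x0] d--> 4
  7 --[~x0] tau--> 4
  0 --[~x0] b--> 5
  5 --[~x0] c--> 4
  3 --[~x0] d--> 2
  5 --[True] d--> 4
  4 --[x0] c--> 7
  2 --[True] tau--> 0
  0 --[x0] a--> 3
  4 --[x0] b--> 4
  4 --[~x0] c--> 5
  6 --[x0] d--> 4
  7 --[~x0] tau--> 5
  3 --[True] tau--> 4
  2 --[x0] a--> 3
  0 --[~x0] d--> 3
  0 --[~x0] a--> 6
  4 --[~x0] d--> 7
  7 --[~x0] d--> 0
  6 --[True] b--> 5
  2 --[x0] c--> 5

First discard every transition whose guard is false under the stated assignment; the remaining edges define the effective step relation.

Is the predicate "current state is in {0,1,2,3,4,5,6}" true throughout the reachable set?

Answer: INVARIANT VIOLATED at state 7

Working:
Safe = {0,1,2,3,4,5,6}
Reach set: {0,2,3,4,5,6,7}
  0: ✓
  2: ✓
  3: ✓
  4: ✓
  5: ✓
  6: ✓
  7: VIOLATES
counterexample path to 7: b·c·d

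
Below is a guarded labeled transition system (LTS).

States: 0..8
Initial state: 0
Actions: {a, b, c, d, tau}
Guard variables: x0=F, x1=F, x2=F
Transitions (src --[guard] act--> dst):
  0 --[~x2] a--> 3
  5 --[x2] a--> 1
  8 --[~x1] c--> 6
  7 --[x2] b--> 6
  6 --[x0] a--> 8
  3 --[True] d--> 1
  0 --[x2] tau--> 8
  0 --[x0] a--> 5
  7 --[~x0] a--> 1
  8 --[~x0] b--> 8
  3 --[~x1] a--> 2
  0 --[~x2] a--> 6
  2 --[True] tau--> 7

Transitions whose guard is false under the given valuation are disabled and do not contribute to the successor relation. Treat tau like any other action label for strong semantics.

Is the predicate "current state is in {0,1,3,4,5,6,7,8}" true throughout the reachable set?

Safe = {0,1,3,4,5,6,7,8}
Reachable = {0,1,2,3,6,7}
  0: ok
  1: ok
  2: ✗ unsafe
  3: ok
  6: ok
  7: ok
reach 2 via a·a — violates

Answer: INVARIANT VIOLATED at state 2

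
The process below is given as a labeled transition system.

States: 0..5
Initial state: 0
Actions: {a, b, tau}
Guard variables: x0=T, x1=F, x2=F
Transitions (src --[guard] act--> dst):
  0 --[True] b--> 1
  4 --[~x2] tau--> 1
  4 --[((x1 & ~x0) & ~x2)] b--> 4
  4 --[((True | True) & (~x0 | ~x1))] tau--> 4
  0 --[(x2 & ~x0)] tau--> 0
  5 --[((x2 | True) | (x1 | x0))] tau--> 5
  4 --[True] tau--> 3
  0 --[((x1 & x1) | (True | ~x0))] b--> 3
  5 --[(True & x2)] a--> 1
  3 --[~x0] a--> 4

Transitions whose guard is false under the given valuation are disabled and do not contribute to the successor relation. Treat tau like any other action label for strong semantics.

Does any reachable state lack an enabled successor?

Answer: DEADLOCK at state 1

Working:
Reachable = {0,1,3}
  0: b→1  b→3  [deg 2]
  1: ∅  [deadlock]
  3: ∅  [deadlock]
Path to 1: b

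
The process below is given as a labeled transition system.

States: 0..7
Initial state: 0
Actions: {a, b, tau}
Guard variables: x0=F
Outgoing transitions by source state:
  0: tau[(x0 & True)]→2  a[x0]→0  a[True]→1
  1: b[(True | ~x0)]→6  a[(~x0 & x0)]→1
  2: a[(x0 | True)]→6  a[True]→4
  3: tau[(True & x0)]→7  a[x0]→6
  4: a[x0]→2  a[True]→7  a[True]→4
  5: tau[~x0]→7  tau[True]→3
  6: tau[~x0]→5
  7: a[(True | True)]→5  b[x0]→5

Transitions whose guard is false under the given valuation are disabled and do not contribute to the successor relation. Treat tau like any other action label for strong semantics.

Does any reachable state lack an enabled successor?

Answer: DEADLOCK at state 3

Working:
R = {0,1,3,5,6,7}
  0: a→1  [1 exit(s)]
  1: b→6  [1 exit(s)]
  3: ∅  [no exit]
  5: tau→3  tau→7  [2 exit(s)]
  6: tau→5  [1 exit(s)]
  7: a→5  [1 exit(s)]
witness 3: a·b·tau·tau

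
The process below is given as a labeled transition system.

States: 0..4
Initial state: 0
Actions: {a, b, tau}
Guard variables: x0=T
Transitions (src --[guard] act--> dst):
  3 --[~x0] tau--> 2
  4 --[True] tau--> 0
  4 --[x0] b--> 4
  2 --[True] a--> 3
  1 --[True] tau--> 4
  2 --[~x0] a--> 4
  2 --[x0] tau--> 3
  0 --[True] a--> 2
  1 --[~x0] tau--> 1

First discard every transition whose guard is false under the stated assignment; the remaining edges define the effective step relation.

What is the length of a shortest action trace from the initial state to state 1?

Layered search for 1:
  depth 0: {0}
  depth 1: {2}
  depth 2: {3}
1 never appears.

Answer: UNREACHABLE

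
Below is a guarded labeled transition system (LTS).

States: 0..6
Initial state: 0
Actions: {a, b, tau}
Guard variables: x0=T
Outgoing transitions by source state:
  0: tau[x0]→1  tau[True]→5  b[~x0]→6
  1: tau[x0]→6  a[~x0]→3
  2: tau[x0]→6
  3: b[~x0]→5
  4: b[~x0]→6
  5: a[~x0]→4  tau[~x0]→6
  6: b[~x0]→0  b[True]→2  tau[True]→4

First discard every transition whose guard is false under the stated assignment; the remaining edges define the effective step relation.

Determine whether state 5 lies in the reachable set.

Answer: REACHABLE

Trace:
After dropping false guards: 6 live edges.
L0 = {0}
L1 = {1,5}  cumulative {0,1,5}
L2 = {6}  cumulative {0,1,5,6}
L3 = {2,4}  cumulative {0,1,2,4,5,6}
Reach set: {0,1,2,4,5,6}
Path to 5: tau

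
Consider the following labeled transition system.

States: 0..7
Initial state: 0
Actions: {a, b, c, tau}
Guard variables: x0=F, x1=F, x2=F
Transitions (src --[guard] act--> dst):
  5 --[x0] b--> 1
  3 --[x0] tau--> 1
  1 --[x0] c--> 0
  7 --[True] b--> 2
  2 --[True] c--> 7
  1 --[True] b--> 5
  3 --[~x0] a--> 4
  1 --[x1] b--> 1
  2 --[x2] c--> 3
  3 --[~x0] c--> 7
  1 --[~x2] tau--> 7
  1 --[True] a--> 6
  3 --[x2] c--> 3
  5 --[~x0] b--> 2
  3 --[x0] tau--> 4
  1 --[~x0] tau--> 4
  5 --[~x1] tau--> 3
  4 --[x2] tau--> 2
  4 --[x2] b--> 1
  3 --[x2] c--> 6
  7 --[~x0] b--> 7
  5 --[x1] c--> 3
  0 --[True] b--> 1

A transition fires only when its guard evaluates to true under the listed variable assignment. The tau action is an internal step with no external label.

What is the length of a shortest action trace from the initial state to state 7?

Answer: 2

Working:
Breadth-first toward 7:
  L0 = {0}
  L1 = {1}
  L2 = {4,5,6,7}
7 enters at depth 2; path b·tau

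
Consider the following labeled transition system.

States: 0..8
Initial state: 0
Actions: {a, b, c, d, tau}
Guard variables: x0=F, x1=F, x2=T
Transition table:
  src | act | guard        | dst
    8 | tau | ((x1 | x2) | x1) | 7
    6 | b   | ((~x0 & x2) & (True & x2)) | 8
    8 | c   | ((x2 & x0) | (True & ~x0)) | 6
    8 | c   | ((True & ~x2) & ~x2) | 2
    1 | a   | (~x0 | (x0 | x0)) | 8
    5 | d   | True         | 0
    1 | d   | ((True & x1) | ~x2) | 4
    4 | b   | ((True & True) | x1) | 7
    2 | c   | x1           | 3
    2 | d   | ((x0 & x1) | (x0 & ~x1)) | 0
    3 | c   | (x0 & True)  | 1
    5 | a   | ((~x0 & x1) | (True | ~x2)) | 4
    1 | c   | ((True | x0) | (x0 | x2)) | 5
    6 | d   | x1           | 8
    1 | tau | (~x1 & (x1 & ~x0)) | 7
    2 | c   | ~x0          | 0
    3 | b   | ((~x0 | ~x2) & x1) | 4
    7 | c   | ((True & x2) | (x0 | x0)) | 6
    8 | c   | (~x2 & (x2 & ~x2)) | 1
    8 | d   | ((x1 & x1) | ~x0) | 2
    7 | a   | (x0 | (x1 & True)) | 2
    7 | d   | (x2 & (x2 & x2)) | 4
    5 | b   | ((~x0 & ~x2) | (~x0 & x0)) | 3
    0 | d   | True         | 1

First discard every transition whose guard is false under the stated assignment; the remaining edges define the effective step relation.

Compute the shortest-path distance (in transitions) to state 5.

Answer: 2

Trace:
BFS to 5:
  Layer 0: {0}
  Layer 1: {1}
  Layer 2: {5,8}
5 enters at depth 2; path d·c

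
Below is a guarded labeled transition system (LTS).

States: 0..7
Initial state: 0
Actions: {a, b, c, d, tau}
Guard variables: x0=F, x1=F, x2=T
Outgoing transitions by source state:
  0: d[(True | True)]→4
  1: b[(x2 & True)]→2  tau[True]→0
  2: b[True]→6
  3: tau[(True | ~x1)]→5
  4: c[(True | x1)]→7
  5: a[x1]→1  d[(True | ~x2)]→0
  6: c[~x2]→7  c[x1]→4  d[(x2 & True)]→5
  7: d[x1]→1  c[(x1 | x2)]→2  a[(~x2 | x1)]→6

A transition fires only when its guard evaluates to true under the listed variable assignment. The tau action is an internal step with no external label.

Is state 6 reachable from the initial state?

Answer: REACHABLE

Working:
9 transition(s) survive guard evaluation.
Layer 0: {0}
Layer 1: {4}  total {0,4}
Layer 2: {7}  total {0,4,7}
Layer 3: {2}  total {0,2,4,7}
Layer 4: {6}  total {0,2,4,6,7}
Layer 5: {5}  total {0,2,4,5,6,7}
Reachable = {0,2,4,5,6,7}
Path to 6: d·c·c·b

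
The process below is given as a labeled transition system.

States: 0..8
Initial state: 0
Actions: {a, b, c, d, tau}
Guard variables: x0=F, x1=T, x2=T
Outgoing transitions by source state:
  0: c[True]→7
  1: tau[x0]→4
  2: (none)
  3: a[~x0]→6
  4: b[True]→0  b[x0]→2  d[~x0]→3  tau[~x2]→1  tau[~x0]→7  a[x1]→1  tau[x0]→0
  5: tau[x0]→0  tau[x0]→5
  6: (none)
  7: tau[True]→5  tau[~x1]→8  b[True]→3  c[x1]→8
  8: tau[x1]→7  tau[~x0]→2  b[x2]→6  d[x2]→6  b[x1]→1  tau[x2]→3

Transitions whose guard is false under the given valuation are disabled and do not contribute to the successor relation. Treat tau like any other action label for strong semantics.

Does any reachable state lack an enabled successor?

Answer: DEADLOCK at state 1

Trace:
Reachable = {0,1,2,3,5,6,7,8}
  0: c→7  [deg 1]
  1: ∅  [deadlock]
  2: ∅  [deadlock]
  3: a→6  [deg 1]
  5: ∅  [deadlock]
  6: ∅  [deadlock]
  7: b→3  c→8  tau→5  [deg 3]
  8: b→1  b→6  d→6  tau→2  tau→3  tau→7  [deg 6]
trace reaching 1: c·c·b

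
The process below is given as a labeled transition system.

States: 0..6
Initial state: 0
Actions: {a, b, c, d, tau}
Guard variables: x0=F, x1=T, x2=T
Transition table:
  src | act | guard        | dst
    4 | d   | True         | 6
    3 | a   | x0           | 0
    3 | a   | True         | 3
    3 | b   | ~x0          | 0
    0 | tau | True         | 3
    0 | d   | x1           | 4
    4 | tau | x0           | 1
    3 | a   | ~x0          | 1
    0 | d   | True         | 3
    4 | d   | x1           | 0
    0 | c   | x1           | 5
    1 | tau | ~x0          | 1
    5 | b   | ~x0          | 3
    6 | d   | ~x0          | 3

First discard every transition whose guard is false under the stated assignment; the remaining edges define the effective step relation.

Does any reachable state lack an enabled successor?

Answer: DEADLOCK-FREE

Trace:
R = {0,1,3,4,5,6}
  0: c→5  d→3  d→4  tau→3  [4 exit(s)]
  1: tau→1  [1 exit(s)]
  3: a→1  a→3  b→0  [3 exit(s)]
  4: d→0  d→6  [2 exit(s)]
  5: b→3  [1 exit(s)]
  6: d→3  [1 exit(s)]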